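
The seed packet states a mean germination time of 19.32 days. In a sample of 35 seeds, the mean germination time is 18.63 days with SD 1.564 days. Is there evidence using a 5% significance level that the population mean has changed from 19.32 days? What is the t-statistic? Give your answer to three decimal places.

H0: μ = 19.32; H1: μ ≠ 19.32 (one-sample t-test, two-sided).
t = (x̄ − μ₀)/(s/√n) = (18.63 − 19.32)/(1.564/√35) = -2.610
df = n − 1 = 34
Two-sided p-value ≈ 0.0134
Since p ≈ 0.0134 < α = 0.05, reject H0; the evidence is statistically significant.

-2.610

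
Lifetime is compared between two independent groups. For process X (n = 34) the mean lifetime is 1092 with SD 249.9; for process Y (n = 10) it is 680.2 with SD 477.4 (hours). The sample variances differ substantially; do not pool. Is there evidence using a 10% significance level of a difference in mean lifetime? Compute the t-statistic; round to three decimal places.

Let group 1 = process X, group 2 = process Y. H0: μ_1 = μ_2; H1: μ_1 ≠ μ_2 (Welch's two-sample t-test, two-sided).
t = (x̄_1 − x̄_2)/√(s_1²/n_1 + s_2²/n_2) = (1092 − 680.2)/√(249.9²/34 + 477.4²/10) = 2.624
Welch–Satterthwaite df ≈ 10.49
Two-sided p-value ≈ 0.025
Since p ≈ 0.025 < α = 0.1, reject H0; the data support H1.

2.624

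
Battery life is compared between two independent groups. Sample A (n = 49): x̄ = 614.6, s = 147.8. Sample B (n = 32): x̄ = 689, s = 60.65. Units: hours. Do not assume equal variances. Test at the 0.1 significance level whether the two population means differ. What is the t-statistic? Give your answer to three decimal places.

Let group 1 = sample A, group 2 = sample B. H0: μ_1 = μ_2; H1: μ_1 ≠ μ_2 (Welch's two-sample t-test, two-sided).
t = (x̄_1 − x̄_2)/√(s_1²/n_1 + s_2²/n_2) = (614.6 − 689)/√(147.8²/49 + 60.65²/32) = -3.142
Welch–Satterthwaite df ≈ 68.86
Two-sided p-value ≈ 0.0025
Since p ≈ 0.0025 < α = 0.1, reject H0; the evidence is statistically significant.

-3.142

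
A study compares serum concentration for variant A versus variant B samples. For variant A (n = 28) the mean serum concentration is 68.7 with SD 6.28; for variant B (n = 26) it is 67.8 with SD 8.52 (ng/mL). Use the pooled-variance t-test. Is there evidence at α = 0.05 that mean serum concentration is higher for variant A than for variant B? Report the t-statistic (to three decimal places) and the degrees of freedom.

t = 0.444, df = 52

Let group 1 = variant A, group 2 = variant B. H0: μ_1 = μ_2; H1: μ_1 > μ_2 (two-sample pooled-variance t-test, right-tailed).
s_p² = [(28−1)·6.28² + (26−1)·8.52²]/(28+26−2) = 55.3769
t = (68.7 − 67.8)/√[55.3769·(1/28 + 1/26)] = 0.444
df = n₁ + n₂ − 2 = 52
p-value = P(T ≥ 0.444) ≈ 0.3294
Since p ≈ 0.3294 > α = 0.05, fail to reject H0; the evidence is not statistically significant.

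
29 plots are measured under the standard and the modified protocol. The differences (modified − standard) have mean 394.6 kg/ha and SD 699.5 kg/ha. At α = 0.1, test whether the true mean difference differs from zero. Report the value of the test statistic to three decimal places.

3.038

H0: μ_d = 0; H1: μ_d ≠ 0 (paired t-test on the differences, two-sided).
t = d̄/(s_d/√n) = 394.6/(699.5/√29) = 3.038
df = n − 1 = 28
Two-sided p-value ≈ 0.0051
Since p ≈ 0.0051 < α = 0.1, reject H0; the evidence is statistically significant.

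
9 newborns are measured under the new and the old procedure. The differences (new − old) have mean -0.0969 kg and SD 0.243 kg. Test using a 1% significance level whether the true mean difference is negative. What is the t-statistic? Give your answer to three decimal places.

H0: μ_d = 0; H1: μ_d < 0 (paired t-test on the differences, left-tailed).
t = d̄/(s_d/√n) = -0.0969/(0.243/√9) = -1.196
df = n − 1 = 8
p-value = P(T ≤ -1.196) ≈ 0.1329
Since p ≈ 0.1329 > α = 0.01, fail to reject H0; the evidence is not statistically significant.

-1.196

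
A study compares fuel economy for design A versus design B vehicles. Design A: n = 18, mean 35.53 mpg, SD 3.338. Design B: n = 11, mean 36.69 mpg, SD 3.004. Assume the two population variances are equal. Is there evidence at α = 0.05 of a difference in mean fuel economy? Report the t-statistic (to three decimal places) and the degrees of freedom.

Let group 1 = design A, group 2 = design B. H0: μ_1 = μ_2; H1: μ_1 ≠ μ_2 (two-sample pooled-variance t-test, two-sided).
s_p² = [(18−1)·3.338² + (11−1)·3.004²]/(18+11−2) = 10.3577
t = (35.53 − 36.69)/√[10.3577·(1/18 + 1/11)] = -0.942
df = n₁ + n₂ − 2 = 27
Two-sided p-value ≈ 0.355
Since p ≈ 0.355 > α = 0.05, fail to reject H0; the data do not provide sufficient evidence against H0.

t = -0.942, df = 27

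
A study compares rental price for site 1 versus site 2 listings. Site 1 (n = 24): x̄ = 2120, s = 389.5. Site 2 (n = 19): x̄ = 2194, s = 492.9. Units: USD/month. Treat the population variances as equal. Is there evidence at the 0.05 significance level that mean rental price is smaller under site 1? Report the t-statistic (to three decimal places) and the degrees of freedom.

t = -0.550, df = 41

Let group 1 = site 1, group 2 = site 2. H0: μ_1 = μ_2; H1: μ_1 < μ_2 (two-sample pooled-variance t-test, left-tailed).
s_p² = [(24−1)·389.5² + (19−1)·492.9²]/(24+19−2) = 191767
t = (2120 − 2194)/√[191767·(1/24 + 1/19)] = -0.550
df = n₁ + n₂ − 2 = 41
p-value = P(T ≤ -0.550) ≈ 0.2926
Since p ≈ 0.2926 > α = 0.05, fail to reject H0; the evidence is not statistically significant.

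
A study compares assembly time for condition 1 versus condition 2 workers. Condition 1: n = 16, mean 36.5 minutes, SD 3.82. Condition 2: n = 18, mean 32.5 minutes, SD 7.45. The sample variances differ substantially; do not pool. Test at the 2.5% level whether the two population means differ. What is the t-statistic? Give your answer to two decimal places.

2.00

Let group 1 = condition 1, group 2 = condition 2. H0: μ_1 = μ_2; H1: μ_1 ≠ μ_2 (Welch's two-sample t-test, two-sided).
t = (x̄_1 − x̄_2)/√(s_1²/n_1 + s_2²/n_2) = (36.5 − 32.5)/√(3.82²/16 + 7.45²/18) = 2.00
Welch–Satterthwaite df ≈ 25.97
Two-sided p-value ≈ 0.0559
Since p ≈ 0.0559 > α = 0.025, fail to reject H0; the data do not provide sufficient evidence against H0.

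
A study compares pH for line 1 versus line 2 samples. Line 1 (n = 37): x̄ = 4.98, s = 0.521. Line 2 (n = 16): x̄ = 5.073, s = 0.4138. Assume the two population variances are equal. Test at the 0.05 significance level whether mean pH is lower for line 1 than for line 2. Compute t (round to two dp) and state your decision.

t = -0.63; fail to reject H0

Let group 1 = line 1, group 2 = line 2. H0: μ_1 = μ_2; H1: μ_1 < μ_2 (two-sample pooled-variance t-test, left-tailed).
s_p² = [(37−1)·0.521² + (16−1)·0.4138²]/(37+16−2) = 0.241967
t = (4.98 − 5.073)/√[0.241967·(1/37 + 1/16)] = -0.63
df = n₁ + n₂ − 2 = 51
p-value = P(T ≤ -0.63) ≈ 0.265
Since p ≈ 0.265 > α = 0.05, fail to reject H0; the evidence is not statistically significant.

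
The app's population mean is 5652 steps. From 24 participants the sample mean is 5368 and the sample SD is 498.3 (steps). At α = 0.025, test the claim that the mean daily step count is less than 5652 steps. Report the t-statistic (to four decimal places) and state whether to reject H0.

t = -2.7921; reject H0

H0: μ = 5652; H1: μ < 5652 (one-sample t-test, left-tailed).
t = (x̄ − μ₀)/(s/√n) = (5368 − 5652)/(498.3/√24) = -2.7921
df = n − 1 = 23
p-value = P(T ≤ -2.7921) ≈ 0.0052
Since p ≈ 0.0052 < α = 0.025, reject H0; the evidence is statistically significant.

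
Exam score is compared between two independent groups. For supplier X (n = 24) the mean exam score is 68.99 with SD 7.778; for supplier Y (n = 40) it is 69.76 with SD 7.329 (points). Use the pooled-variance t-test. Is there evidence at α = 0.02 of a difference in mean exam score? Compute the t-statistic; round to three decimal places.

-0.398

Let group 1 = supplier X, group 2 = supplier Y. H0: μ_1 = μ_2; H1: μ_1 ≠ μ_2 (two-sample pooled-variance t-test, two-sided).
s_p² = [(24−1)·7.778² + (40−1)·7.329²]/(24+40−2) = 56.2305
t = (68.99 − 69.76)/√[56.2305·(1/24 + 1/40)] = -0.398
df = n₁ + n₂ − 2 = 62
Two-sided p-value ≈ 0.692
Since p ≈ 0.692 > α = 0.02, fail to reject H0; the data do not provide sufficient evidence against H0.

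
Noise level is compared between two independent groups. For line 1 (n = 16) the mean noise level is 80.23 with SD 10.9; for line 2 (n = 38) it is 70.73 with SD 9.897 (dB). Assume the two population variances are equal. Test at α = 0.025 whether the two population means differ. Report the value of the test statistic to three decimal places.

3.126

Let group 1 = line 1, group 2 = line 2. H0: μ_1 = μ_2; H1: μ_1 ≠ μ_2 (two-sample pooled-variance t-test, two-sided).
s_p² = [(16−1)·10.9² + (38−1)·9.897²]/(16+38−2) = 103.968
t = (80.23 − 70.73)/√[103.968·(1/16 + 1/38)] = 3.126
df = n₁ + n₂ − 2 = 52
Two-sided p-value ≈ 0.003
Since p ≈ 0.003 < α = 0.025, reject H0; the data support H1.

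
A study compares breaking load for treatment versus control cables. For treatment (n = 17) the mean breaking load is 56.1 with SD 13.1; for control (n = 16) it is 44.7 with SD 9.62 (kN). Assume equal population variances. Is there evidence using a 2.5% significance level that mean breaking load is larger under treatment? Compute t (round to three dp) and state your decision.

Let group 1 = treatment, group 2 = control. H0: μ_1 = μ_2; H1: μ_1 > μ_2 (two-sample pooled-variance t-test, right-tailed).
s_p² = [(17−1)·13.1² + (16−1)·9.62²]/(17+16−2) = 133.352
t = (56.1 − 44.7)/√[133.352·(1/17 + 1/16)] = 2.834
df = n₁ + n₂ − 2 = 31
p-value = P(T ≥ 2.834) ≈ 0.004
Since p ≈ 0.004 < α = 0.025, reject H0; the data support H1.

t = 2.834; reject H0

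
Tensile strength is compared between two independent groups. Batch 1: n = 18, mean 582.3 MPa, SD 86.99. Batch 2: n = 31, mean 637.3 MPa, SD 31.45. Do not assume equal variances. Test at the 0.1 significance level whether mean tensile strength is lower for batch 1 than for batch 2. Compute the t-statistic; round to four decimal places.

-2.5861

Let group 1 = batch 1, group 2 = batch 2. H0: μ_1 = μ_2; H1: μ_1 < μ_2 (Welch's two-sample t-test, left-tailed).
t = (x̄_1 − x̄_2)/√(s_1²/n_1 + s_2²/n_2) = (582.3 − 637.3)/√(86.99²/18 + 31.45²/31) = -2.5861
Welch–Satterthwaite df ≈ 19.61
p-value = P(T ≤ -2.5861) ≈ 0.009
Since p ≈ 0.009 < α = 0.1, reject H0; the data support H1.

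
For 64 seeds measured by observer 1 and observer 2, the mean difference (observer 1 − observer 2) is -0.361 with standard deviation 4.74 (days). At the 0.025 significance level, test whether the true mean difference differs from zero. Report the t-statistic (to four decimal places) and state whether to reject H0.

t = -0.6093; fail to reject H0

H0: μ_d = 0; H1: μ_d ≠ 0 (paired t-test on the differences, two-sided).
t = d̄/(s_d/√n) = -0.361/(4.74/√64) = -0.6093
df = n − 1 = 63
Two-sided p-value ≈ 0.5445
Since p ≈ 0.5445 > α = 0.025, fail to reject H0; the data do not provide sufficient evidence against H0.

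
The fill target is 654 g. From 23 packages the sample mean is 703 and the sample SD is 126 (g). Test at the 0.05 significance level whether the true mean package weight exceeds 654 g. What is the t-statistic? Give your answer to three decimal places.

H0: μ = 654; H1: μ > 654 (one-sample t-test, right-tailed).
t = (x̄ − μ₀)/(s/√n) = (703 − 654)/(126/√23) = 1.865
df = n − 1 = 22
p-value = P(T ≥ 1.865) ≈ 0.0378
Since p ≈ 0.0378 < α = 0.05, reject H0; the data support H1.

1.865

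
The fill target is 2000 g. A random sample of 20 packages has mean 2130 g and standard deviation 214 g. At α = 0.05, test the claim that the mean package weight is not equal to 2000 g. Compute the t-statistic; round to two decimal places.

2.72

H0: μ = 2000; H1: μ ≠ 2000 (one-sample t-test, two-sided).
t = (x̄ − μ₀)/(s/√n) = (2130 − 2000)/(214/√20) = 2.72
df = n − 1 = 19
Two-sided p-value ≈ 0.0137
Since p ≈ 0.0137 < α = 0.05, reject H0; the evidence is statistically significant.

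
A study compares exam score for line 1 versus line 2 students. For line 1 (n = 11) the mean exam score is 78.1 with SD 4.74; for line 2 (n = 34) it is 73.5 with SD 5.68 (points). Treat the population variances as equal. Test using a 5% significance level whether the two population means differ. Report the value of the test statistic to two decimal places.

2.42

Let group 1 = line 1, group 2 = line 2. H0: μ_1 = μ_2; H1: μ_1 ≠ μ_2 (two-sample pooled-variance t-test, two-sided).
s_p² = [(11−1)·4.74² + (34−1)·5.68²]/(11+34−2) = 29.9845
t = (78.1 − 73.5)/√[29.9845·(1/11 + 1/34)] = 2.42
df = n₁ + n₂ − 2 = 43
Two-sided p-value ≈ 0.020
Since p ≈ 0.020 < α = 0.05, reject H0; the data support H1.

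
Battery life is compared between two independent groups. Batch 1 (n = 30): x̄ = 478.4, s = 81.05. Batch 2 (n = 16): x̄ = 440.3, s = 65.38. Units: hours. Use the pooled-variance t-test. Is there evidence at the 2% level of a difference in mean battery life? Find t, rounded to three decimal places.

Let group 1 = batch 1, group 2 = batch 2. H0: μ_1 = μ_2; H1: μ_1 ≠ μ_2 (two-sample pooled-variance t-test, two-sided).
s_p² = [(30−1)·81.05² + (16−1)·65.38²]/(30+16−2) = 5786.87
t = (478.4 − 440.3)/√[5786.87·(1/30 + 1/16)] = 1.618
df = n₁ + n₂ − 2 = 44
Two-sided p-value ≈ 0.1128
Since p ≈ 0.1128 > α = 0.02, fail to reject H0; the evidence is not statistically significant.

1.618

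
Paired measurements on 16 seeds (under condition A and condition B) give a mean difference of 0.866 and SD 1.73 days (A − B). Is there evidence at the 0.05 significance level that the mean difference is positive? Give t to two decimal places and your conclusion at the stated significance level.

t = 2.00; reject H0

H0: μ_d = 0; H1: μ_d > 0 (paired t-test on the differences, right-tailed).
t = d̄/(s_d/√n) = 0.866/(1.73/√16) = 2.00
df = n − 1 = 15
p-value = P(T ≥ 2.00) ≈ 0.032
Since p ≈ 0.032 < α = 0.05, reject H0; the evidence is statistically significant.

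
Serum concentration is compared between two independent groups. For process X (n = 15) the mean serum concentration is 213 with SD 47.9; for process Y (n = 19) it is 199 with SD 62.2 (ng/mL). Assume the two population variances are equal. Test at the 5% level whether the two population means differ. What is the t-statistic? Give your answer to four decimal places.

Let group 1 = process X, group 2 = process Y. H0: μ_1 = μ_2; H1: μ_1 ≠ μ_2 (two-sample pooled-variance t-test, two-sided).
s_p² = [(15−1)·47.9² + (19−1)·62.2²]/(15+19−2) = 3180.03
t = (213 − 199)/√[3180.03·(1/15 + 1/19)] = 0.7188
df = n₁ + n₂ − 2 = 32
Two-sided p-value ≈ 0.4775
Since p ≈ 0.4775 > α = 0.05, fail to reject H0; the evidence is not statistically significant.

0.7188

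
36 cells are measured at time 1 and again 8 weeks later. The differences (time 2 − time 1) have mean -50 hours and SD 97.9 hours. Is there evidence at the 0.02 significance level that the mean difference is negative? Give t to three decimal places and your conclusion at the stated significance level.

H0: μ_d = 0; H1: μ_d < 0 (paired t-test on the differences, left-tailed).
t = d̄/(s_d/√n) = -50/(97.9/√36) = -3.064
df = n − 1 = 35
p-value = P(T ≤ -3.064) ≈ 0.002
Since p ≈ 0.002 < α = 0.02, reject H0; the data support H1.

t = -3.064; reject H0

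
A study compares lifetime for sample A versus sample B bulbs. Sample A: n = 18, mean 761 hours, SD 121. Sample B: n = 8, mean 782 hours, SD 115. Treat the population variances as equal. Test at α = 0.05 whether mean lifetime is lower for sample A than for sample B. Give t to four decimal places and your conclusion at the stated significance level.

t = -0.4143; fail to reject H0

Let group 1 = sample A, group 2 = sample B. H0: μ_1 = μ_2; H1: μ_1 < μ_2 (two-sample pooled-variance t-test, left-tailed).
s_p² = [(18−1)·121² + (8−1)·115²]/(18+8−2) = 14228
t = (761 − 782)/√[14228·(1/18 + 1/8)] = -0.4143
df = n₁ + n₂ − 2 = 24
p-value = P(T ≤ -0.4143) ≈ 0.341
Since p ≈ 0.341 > α = 0.05, fail to reject H0; the evidence is not statistically significant.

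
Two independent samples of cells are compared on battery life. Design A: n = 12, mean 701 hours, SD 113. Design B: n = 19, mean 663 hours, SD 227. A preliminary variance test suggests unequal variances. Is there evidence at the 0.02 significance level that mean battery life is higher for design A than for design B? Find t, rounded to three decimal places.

Let group 1 = design A, group 2 = design B. H0: μ_1 = μ_2; H1: μ_1 > μ_2 (Welch's two-sample t-test, right-tailed).
t = (x̄_1 − x̄_2)/√(s_1²/n_1 + s_2²/n_2) = (701 − 663)/√(113²/12 + 227²/19) = 0.618
Welch–Satterthwaite df ≈ 27.87
p-value = P(T ≥ 0.618) ≈ 0.2707
Since p ≈ 0.2707 > α = 0.02, fail to reject H0; the data do not provide sufficient evidence against H0.

0.618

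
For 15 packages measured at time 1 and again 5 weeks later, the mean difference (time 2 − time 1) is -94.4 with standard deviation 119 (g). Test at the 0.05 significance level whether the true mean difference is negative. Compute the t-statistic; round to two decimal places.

-3.07

H0: μ_d = 0; H1: μ_d < 0 (paired t-test on the differences, left-tailed).
t = d̄/(s_d/√n) = -94.4/(119/√15) = -3.07
df = n − 1 = 14
p-value = P(T ≤ -3.07) ≈ 0.004
Since p ≈ 0.004 < α = 0.05, reject H0; the evidence is statistically significant.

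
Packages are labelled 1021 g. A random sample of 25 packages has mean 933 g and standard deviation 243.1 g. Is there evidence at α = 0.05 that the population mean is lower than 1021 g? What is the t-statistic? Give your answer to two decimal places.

-1.81

H0: μ = 1021; H1: μ < 1021 (one-sample t-test, left-tailed).
t = (x̄ − μ₀)/(s/√n) = (933 − 1021)/(243.1/√25) = -1.81
df = n − 1 = 24
p-value = P(T ≤ -1.81) ≈ 0.0414
Since p ≈ 0.0414 < α = 0.05, reject H0; the data support H1.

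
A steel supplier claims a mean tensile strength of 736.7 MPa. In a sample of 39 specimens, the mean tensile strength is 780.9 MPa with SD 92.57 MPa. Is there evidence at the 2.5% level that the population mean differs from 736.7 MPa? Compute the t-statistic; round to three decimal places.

2.982

H0: μ = 736.7; H1: μ ≠ 736.7 (one-sample t-test, two-sided).
t = (x̄ − μ₀)/(s/√n) = (780.9 − 736.7)/(92.57/√39) = 2.982
df = n − 1 = 38
Two-sided p-value ≈ 0.0050
Since p ≈ 0.0050 < α = 0.025, reject H0; the evidence is statistically significant.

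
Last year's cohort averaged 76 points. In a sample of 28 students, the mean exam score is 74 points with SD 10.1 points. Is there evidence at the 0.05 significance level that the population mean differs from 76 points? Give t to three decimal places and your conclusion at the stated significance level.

H0: μ = 76; H1: μ ≠ 76 (one-sample t-test, two-sided).
t = (x̄ − μ₀)/(s/√n) = (74 − 76)/(10.1/√28) = -1.048
df = n − 1 = 27
Two-sided p-value ≈ 0.3040
Since p ≈ 0.3040 > α = 0.05, fail to reject H0; the evidence is not statistically significant.

t = -1.048; fail to reject H0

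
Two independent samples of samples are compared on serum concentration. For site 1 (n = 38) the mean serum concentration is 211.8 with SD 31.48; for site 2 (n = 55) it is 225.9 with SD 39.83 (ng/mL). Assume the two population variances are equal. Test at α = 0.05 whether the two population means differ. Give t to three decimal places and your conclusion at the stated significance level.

t = -1.823; fail to reject H0

Let group 1 = site 1, group 2 = site 2. H0: μ_1 = μ_2; H1: μ_1 ≠ μ_2 (two-sample pooled-variance t-test, two-sided).
s_p² = [(38−1)·31.48² + (55−1)·39.83²]/(38+55−2) = 1344.33
t = (211.8 − 225.9)/√[1344.33·(1/38 + 1/55)] = -1.823
df = n₁ + n₂ − 2 = 91
Two-sided p-value ≈ 0.0716
Since p ≈ 0.0716 > α = 0.05, fail to reject H0; the data do not provide sufficient evidence against H0.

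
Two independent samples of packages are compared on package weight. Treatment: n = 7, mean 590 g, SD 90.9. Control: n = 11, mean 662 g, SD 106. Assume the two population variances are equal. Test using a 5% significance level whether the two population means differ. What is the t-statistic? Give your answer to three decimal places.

Let group 1 = treatment, group 2 = control. H0: μ_1 = μ_2; H1: μ_1 ≠ μ_2 (two-sample pooled-variance t-test, two-sided).
s_p² = [(7−1)·90.9² + (11−1)·106²]/(7+11−2) = 10121.1
t = (590 − 662)/√[10121.1·(1/7 + 1/11)] = -1.480
df = n₁ + n₂ − 2 = 16
Two-sided p-value ≈ 0.1582
Since p ≈ 0.1582 > α = 0.05, fail to reject H0; the data do not provide sufficient evidence against H0.

-1.480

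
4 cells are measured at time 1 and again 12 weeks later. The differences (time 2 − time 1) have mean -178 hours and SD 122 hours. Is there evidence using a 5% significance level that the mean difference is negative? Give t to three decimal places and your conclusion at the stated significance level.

H0: μ_d = 0; H1: μ_d < 0 (paired t-test on the differences, left-tailed).
t = d̄/(s_d/√n) = -178/(122/√4) = -2.918
df = n − 1 = 3
p-value = P(T ≤ -2.918) ≈ 0.031
Since p ≈ 0.031 < α = 0.05, reject H0; the data support H1.

t = -2.918; reject H0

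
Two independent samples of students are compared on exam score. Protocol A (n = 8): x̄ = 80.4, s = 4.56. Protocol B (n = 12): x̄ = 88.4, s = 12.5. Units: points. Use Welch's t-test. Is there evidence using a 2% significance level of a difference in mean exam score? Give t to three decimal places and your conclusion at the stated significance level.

Let group 1 = protocol A, group 2 = protocol B. H0: μ_1 = μ_2; H1: μ_1 ≠ μ_2 (Welch's two-sample t-test, two-sided).
t = (x̄_1 − x̄_2)/√(s_1²/n_1 + s_2²/n_2) = (80.4 − 88.4)/√(4.56²/8 + 12.5²/12) = -2.024
Welch–Satterthwaite df ≈ 14.90
Two-sided p-value ≈ 0.061
Since p ≈ 0.061 > α = 0.02, fail to reject H0; the data do not provide sufficient evidence against H0.

t = -2.024; fail to reject H0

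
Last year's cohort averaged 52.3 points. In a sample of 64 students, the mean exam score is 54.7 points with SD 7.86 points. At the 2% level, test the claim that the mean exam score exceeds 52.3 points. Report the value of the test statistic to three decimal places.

2.443

H0: μ = 52.3; H1: μ > 52.3 (one-sample t-test, right-tailed).
t = (x̄ − μ₀)/(s/√n) = (54.7 − 52.3)/(7.86/√64) = 2.443
df = n − 1 = 63
p-value = P(T ≥ 2.443) ≈ 0.0087
Since p ≈ 0.0087 < α = 0.02, reject H0; the data support H1.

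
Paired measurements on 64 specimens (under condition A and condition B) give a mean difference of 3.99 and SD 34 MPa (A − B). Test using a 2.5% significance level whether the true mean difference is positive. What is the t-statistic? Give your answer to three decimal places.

H0: μ_d = 0; H1: μ_d > 0 (paired t-test on the differences, right-tailed).
t = d̄/(s_d/√n) = 3.99/(34/√64) = 0.939
df = n − 1 = 63
p-value = P(T ≥ 0.939) ≈ 0.1757
Since p ≈ 0.1757 > α = 0.025, fail to reject H0; the evidence is not statistically significant.

0.939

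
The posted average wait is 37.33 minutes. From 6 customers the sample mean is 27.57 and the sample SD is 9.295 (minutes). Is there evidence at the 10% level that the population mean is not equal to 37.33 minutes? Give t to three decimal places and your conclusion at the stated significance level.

t = -2.572; reject H0

H0: μ = 37.33; H1: μ ≠ 37.33 (one-sample t-test, two-sided).
t = (x̄ − μ₀)/(s/√n) = (27.57 − 37.33)/(9.295/√6) = -2.572
df = n − 1 = 5
Two-sided p-value ≈ 0.0499
Since p ≈ 0.0499 < α = 0.1, reject H0; the evidence is statistically significant.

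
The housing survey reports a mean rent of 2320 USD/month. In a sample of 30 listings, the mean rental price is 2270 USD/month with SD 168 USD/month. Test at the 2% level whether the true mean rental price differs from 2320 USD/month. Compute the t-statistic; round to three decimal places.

-1.630

H0: μ = 2320; H1: μ ≠ 2320 (one-sample t-test, two-sided).
t = (x̄ − μ₀)/(s/√n) = (2270 − 2320)/(168/√30) = -1.630
df = n − 1 = 29
Two-sided p-value ≈ 0.114
Since p ≈ 0.114 > α = 0.02, fail to reject H0; the data do not provide sufficient evidence against H0.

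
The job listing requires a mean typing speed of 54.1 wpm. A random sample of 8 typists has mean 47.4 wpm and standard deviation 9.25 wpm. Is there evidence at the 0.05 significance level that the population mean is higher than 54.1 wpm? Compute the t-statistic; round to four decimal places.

H0: μ = 54.1; H1: μ > 54.1 (one-sample t-test, right-tailed).
t = (x̄ − μ₀)/(s/√n) = (47.4 − 54.1)/(9.25/√8) = -2.0487
df = n − 1 = 7
p-value = P(T ≥ -2.0487) ≈ 0.960
Since p ≈ 0.960 > α = 0.05, fail to reject H0; the evidence is not statistically significant.

-2.0487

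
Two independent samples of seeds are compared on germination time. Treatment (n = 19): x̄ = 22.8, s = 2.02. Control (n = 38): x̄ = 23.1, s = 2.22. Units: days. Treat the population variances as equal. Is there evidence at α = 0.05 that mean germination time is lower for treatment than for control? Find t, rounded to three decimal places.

-0.495

Let group 1 = treatment, group 2 = control. H0: μ_1 = μ_2; H1: μ_1 < μ_2 (two-sample pooled-variance t-test, left-tailed).
s_p² = [(19−1)·2.02² + (38−1)·2.22²]/(19+38−2) = 4.65087
t = (22.8 − 23.1)/√[4.65087·(1/19 + 1/38)] = -0.495
df = n₁ + n₂ − 2 = 55
p-value = P(T ≤ -0.495) ≈ 0.3113
Since p ≈ 0.3113 > α = 0.05, fail to reject H0; the evidence is not statistically significant.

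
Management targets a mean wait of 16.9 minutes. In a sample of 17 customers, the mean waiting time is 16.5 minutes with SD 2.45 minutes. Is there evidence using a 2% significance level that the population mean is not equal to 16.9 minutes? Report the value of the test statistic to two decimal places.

H0: μ = 16.9; H1: μ ≠ 16.9 (one-sample t-test, two-sided).
t = (x̄ − μ₀)/(s/√n) = (16.5 − 16.9)/(2.45/√17) = -0.67
df = n − 1 = 16
Two-sided p-value ≈ 0.510
Since p ≈ 0.510 > α = 0.02, fail to reject H0; the data do not provide sufficient evidence against H0.

-0.67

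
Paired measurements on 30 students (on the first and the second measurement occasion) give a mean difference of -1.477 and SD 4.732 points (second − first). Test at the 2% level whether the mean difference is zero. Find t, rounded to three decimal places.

H0: μ_d = 0; H1: μ_d ≠ 0 (paired t-test on the differences, two-sided).
t = d̄/(s_d/√n) = -1.477/(4.732/√30) = -1.710
df = n − 1 = 29
Two-sided p-value ≈ 0.0980
Since p ≈ 0.0980 > α = 0.02, fail to reject H0; the data do not provide sufficient evidence against H0.

-1.710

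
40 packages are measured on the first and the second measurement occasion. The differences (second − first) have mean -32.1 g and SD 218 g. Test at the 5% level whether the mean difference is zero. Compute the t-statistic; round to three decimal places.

-0.931

H0: μ_d = 0; H1: μ_d ≠ 0 (paired t-test on the differences, two-sided).
t = d̄/(s_d/√n) = -32.1/(218/√40) = -0.931
df = n − 1 = 39
Two-sided p-value ≈ 0.3574
Since p ≈ 0.3574 > α = 0.05, fail to reject H0; the data do not provide sufficient evidence against H0.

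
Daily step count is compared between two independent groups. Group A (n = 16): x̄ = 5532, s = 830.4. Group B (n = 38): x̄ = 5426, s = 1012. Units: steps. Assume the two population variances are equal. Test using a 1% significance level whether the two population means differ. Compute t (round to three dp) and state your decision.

Let group 1 = group A, group 2 = group B. H0: μ_1 = μ_2; H1: μ_1 ≠ μ_2 (two-sample pooled-variance t-test, two-sided).
s_p² = [(16−1)·830.4² + (38−1)·1012²]/(16+38−2) = 927631
t = (5532 − 5426)/√[927631·(1/16 + 1/38)] = 0.369
df = n₁ + n₂ − 2 = 52
Two-sided p-value ≈ 0.7134
Since p ≈ 0.7134 > α = 0.01, fail to reject H0; the evidence is not statistically significant.

t = 0.369; fail to reject H0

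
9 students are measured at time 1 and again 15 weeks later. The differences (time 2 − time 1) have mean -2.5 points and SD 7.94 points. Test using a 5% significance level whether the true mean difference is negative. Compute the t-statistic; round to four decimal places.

-0.9446

H0: μ_d = 0; H1: μ_d < 0 (paired t-test on the differences, left-tailed).
t = d̄/(s_d/√n) = -2.5/(7.94/√9) = -0.9446
df = n − 1 = 8
p-value = P(T ≤ -0.9446) ≈ 0.1863
Since p ≈ 0.1863 > α = 0.05, fail to reject H0; the evidence is not statistically significant.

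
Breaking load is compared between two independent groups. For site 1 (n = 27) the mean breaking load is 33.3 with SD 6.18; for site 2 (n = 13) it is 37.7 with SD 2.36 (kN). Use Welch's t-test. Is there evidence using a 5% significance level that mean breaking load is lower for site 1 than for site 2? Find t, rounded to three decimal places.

Let group 1 = site 1, group 2 = site 2. H0: μ_1 = μ_2; H1: μ_1 < μ_2 (Welch's two-sample t-test, left-tailed).
t = (x̄_1 − x̄_2)/√(s_1²/n_1 + s_2²/n_2) = (33.3 − 37.7)/√(6.18²/27 + 2.36²/13) = -3.241
Welch–Satterthwaite df ≈ 36.82
p-value = P(T ≤ -3.241) ≈ 0.0013
Since p ≈ 0.0013 < α = 0.05, reject H0; the data support H1.

-3.241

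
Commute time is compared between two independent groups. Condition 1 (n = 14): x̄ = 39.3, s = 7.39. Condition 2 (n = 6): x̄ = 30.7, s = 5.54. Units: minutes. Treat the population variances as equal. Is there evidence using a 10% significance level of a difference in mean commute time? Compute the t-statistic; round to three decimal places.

Let group 1 = condition 1, group 2 = condition 2. H0: μ_1 = μ_2; H1: μ_1 ≠ μ_2 (two-sample pooled-variance t-test, two-sided).
s_p² = [(14−1)·7.39² + (6−1)·5.54²]/(14+6−2) = 47.9675
t = (39.3 − 30.7)/√[47.9675·(1/14 + 1/6)] = 2.545
df = n₁ + n₂ − 2 = 18
Two-sided p-value ≈ 0.0203
Since p ≈ 0.0203 < α = 0.1, reject H0; the evidence is statistically significant.

2.545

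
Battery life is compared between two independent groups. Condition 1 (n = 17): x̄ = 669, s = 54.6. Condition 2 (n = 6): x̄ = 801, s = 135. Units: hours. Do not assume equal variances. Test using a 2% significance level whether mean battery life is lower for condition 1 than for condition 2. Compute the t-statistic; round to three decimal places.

Let group 1 = condition 1, group 2 = condition 2. H0: μ_1 = μ_2; H1: μ_1 < μ_2 (Welch's two-sample t-test, left-tailed).
t = (x̄_1 − x̄_2)/√(s_1²/n_1 + s_2²/n_2) = (669 − 801)/√(54.6²/17 + 135²/6) = -2.329
Welch–Satterthwaite df ≈ 5.59
p-value = P(T ≤ -2.329) ≈ 0.031
Since p ≈ 0.031 > α = 0.02, fail to reject H0; the data do not provide sufficient evidence against H0.

-2.329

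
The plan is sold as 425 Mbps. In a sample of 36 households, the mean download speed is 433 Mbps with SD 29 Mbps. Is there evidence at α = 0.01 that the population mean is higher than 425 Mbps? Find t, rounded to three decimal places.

1.655

H0: μ = 425; H1: μ > 425 (one-sample t-test, right-tailed).
t = (x̄ − μ₀)/(s/√n) = (433 − 425)/(29/√36) = 1.655
df = n − 1 = 35
p-value = P(T ≥ 1.655) ≈ 0.0534
Since p ≈ 0.0534 > α = 0.01, fail to reject H0; the data do not provide sufficient evidence against H0.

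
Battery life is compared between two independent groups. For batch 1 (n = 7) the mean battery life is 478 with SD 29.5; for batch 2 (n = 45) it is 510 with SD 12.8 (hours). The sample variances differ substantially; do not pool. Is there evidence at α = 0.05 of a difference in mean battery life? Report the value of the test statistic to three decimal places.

-2.829

Let group 1 = batch 1, group 2 = batch 2. H0: μ_1 = μ_2; H1: μ_1 ≠ μ_2 (Welch's two-sample t-test, two-sided).
t = (x̄_1 − x̄_2)/√(s_1²/n_1 + s_2²/n_2) = (478 − 510)/√(29.5²/7 + 12.8²/45) = -2.829
Welch–Satterthwaite df ≈ 6.36
Two-sided p-value ≈ 0.028
Since p ≈ 0.028 < α = 0.05, reject H0; the data support H1.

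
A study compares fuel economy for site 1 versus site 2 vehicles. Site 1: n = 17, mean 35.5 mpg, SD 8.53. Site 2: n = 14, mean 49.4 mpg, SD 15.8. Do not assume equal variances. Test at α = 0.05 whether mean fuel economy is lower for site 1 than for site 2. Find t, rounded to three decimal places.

-2.956

Let group 1 = site 1, group 2 = site 2. H0: μ_1 = μ_2; H1: μ_1 < μ_2 (Welch's two-sample t-test, left-tailed).
t = (x̄_1 − x̄_2)/√(s_1²/n_1 + s_2²/n_2) = (35.5 − 49.4)/√(8.53²/17 + 15.8²/14) = -2.956
Welch–Satterthwaite df ≈ 19.10
p-value = P(T ≤ -2.956) ≈ 0.0040
Since p ≈ 0.0040 < α = 0.05, reject H0; the evidence is statistically significant.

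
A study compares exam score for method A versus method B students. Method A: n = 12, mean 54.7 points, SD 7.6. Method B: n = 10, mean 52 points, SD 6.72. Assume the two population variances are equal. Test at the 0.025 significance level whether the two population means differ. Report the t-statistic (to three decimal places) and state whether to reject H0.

t = 0.874; fail to reject H0

Let group 1 = method A, group 2 = method B. H0: μ_1 = μ_2; H1: μ_1 ≠ μ_2 (two-sample pooled-variance t-test, two-sided).
s_p² = [(12−1)·7.6² + (10−1)·6.72²]/(12+10−2) = 52.0893
t = (54.7 − 52)/√[52.0893·(1/12 + 1/10)] = 0.874
df = n₁ + n₂ − 2 = 20
Two-sided p-value ≈ 0.3926
Since p ≈ 0.3926 > α = 0.025, fail to reject H0; the data do not provide sufficient evidence against H0.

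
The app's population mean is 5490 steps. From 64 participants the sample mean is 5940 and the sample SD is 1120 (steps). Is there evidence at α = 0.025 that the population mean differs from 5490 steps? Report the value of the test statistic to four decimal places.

3.2143

H0: μ = 5490; H1: μ ≠ 5490 (one-sample t-test, two-sided).
t = (x̄ − μ₀)/(s/√n) = (5940 − 5490)/(1120/√64) = 3.2143
df = n − 1 = 63
Two-sided p-value ≈ 0.0021
Since p ≈ 0.0021 < α = 0.025, reject H0; the evidence is statistically significant.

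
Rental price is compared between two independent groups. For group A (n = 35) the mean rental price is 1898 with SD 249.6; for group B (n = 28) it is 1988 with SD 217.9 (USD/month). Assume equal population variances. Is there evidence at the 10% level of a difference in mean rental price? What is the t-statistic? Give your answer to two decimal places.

-1.50

Let group 1 = group A, group 2 = group B. H0: μ_1 = μ_2; H1: μ_1 ≠ μ_2 (two-sample pooled-variance t-test, two-sided).
s_p² = [(35−1)·249.6² + (28−1)·217.9²]/(35+28−2) = 55740.6
t = (1898 − 1988)/√[55740.6·(1/35 + 1/28)] = -1.50
df = n₁ + n₂ − 2 = 61
Two-sided p-value ≈ 0.1379
Since p ≈ 0.1379 > α = 0.1, fail to reject H0; the data do not provide sufficient evidence against H0.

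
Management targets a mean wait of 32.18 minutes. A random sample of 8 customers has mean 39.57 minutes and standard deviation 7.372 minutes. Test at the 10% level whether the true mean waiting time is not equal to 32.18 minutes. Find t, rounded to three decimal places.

H0: μ = 32.18; H1: μ ≠ 32.18 (one-sample t-test, two-sided).
t = (x̄ − μ₀)/(s/√n) = (39.57 − 32.18)/(7.372/√8) = 2.835
df = n − 1 = 7
Two-sided p-value ≈ 0.0252
Since p ≈ 0.0252 < α = 0.1, reject H0; the evidence is statistically significant.

2.835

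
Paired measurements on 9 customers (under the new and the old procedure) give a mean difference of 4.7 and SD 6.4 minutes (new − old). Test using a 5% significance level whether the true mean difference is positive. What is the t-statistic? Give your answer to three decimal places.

H0: μ_d = 0; H1: μ_d > 0 (paired t-test on the differences, right-tailed).
t = d̄/(s_d/√n) = 4.7/(6.4/√9) = 2.203
df = n − 1 = 8
p-value = P(T ≥ 2.203) ≈ 0.0294
Since p ≈ 0.0294 < α = 0.05, reject H0; the evidence is statistically significant.

2.203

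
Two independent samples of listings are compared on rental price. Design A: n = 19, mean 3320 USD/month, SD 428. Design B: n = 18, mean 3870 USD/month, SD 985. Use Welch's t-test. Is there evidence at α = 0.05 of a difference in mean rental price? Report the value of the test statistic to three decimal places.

Let group 1 = design A, group 2 = design B. H0: μ_1 = μ_2; H1: μ_1 ≠ μ_2 (Welch's two-sample t-test, two-sided).
t = (x̄_1 − x̄_2)/√(s_1²/n_1 + s_2²/n_2) = (3320 − 3870)/√(428²/19 + 985²/18) = -2.182
Welch–Satterthwaite df ≈ 22.93
Two-sided p-value ≈ 0.040
Since p ≈ 0.040 < α = 0.05, reject H0; the evidence is statistically significant.

-2.182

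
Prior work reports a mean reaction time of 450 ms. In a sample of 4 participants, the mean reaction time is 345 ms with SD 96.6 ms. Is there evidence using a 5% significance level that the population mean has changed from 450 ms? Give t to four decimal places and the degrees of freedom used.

t = -2.1739, df = 3

H0: μ = 450; H1: μ ≠ 450 (one-sample t-test, two-sided).
t = (x̄ − μ₀)/(s/√n) = (345 − 450)/(96.6/√4) = -2.1739
df = n − 1 = 3
Two-sided p-value ≈ 0.118
Since p ≈ 0.118 > α = 0.05, fail to reject H0; the evidence is not statistically significant.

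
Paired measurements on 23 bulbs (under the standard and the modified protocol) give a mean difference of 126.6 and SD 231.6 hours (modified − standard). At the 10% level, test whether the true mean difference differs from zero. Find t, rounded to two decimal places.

2.62

H0: μ_d = 0; H1: μ_d ≠ 0 (paired t-test on the differences, two-sided).
t = d̄/(s_d/√n) = 126.6/(231.6/√23) = 2.62
df = n − 1 = 22
Two-sided p-value ≈ 0.0156
Since p ≈ 0.0156 < α = 0.1, reject H0; the evidence is statistically significant.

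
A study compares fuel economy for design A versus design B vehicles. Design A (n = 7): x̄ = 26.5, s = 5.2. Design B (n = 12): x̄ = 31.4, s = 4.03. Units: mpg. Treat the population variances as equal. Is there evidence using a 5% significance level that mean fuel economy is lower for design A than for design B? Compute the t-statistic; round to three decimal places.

-2.301

Let group 1 = design A, group 2 = design B. H0: μ_1 = μ_2; H1: μ_1 < μ_2 (two-sample pooled-variance t-test, left-tailed).
s_p² = [(7−1)·5.2² + (12−1)·4.03²]/(7+12−2) = 20.0523
t = (26.5 − 31.4)/√[20.0523·(1/7 + 1/12)] = -2.301
df = n₁ + n₂ − 2 = 17
p-value = P(T ≤ -2.301) ≈ 0.017
Since p ≈ 0.017 < α = 0.05, reject H0; the evidence is statistically significant.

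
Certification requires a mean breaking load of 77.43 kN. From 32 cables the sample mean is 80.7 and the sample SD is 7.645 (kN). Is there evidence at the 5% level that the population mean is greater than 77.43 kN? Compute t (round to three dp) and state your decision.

H0: μ = 77.43; H1: μ > 77.43 (one-sample t-test, right-tailed).
t = (x̄ − μ₀)/(s/√n) = (80.7 − 77.43)/(7.645/√32) = 2.420
df = n − 1 = 31
p-value = P(T ≥ 2.420) ≈ 0.0108
Since p ≈ 0.0108 < α = 0.05, reject H0; the evidence is statistically significant.

t = 2.420; reject H0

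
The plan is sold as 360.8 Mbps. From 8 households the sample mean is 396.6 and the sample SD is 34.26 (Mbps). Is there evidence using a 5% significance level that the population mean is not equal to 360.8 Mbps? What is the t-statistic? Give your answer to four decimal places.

2.9556

H0: μ = 360.8; H1: μ ≠ 360.8 (one-sample t-test, two-sided).
t = (x̄ − μ₀)/(s/√n) = (396.6 − 360.8)/(34.26/√8) = 2.9556
df = n − 1 = 7
Two-sided p-value ≈ 0.021
Since p ≈ 0.021 < α = 0.05, reject H0; the evidence is statistically significant.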